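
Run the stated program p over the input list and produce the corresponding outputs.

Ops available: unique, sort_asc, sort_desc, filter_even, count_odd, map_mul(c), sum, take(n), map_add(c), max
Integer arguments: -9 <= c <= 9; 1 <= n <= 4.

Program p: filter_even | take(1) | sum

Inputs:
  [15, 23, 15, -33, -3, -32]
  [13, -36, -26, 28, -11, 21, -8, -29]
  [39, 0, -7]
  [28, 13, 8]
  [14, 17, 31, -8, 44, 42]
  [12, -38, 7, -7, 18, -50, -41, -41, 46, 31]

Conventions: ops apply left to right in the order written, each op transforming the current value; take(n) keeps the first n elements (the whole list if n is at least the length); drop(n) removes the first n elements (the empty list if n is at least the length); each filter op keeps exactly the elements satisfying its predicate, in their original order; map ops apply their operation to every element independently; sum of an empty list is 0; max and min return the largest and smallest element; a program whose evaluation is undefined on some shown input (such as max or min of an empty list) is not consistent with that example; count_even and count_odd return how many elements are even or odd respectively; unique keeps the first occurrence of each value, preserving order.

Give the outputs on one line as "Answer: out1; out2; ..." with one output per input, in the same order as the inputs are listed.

Execution, op by op:
  [15, 23, 15, -33, -3, -32] -> [-32] -> [-32] -> -32
  [13, -36, -26, 28, -11, 21, -8, -29] -> [-36, -26, 28, -8] -> [-36] -> -36
  [39, 0, -7] -> [0] -> [0] -> 0
  [28, 13, 8] -> [28, 8] -> [28] -> 28
  [14, 17, 31, -8, 44, 42] -> [14, -8, 44, 42] -> [14] -> 14
  [12, -38, 7, -7, 18, -50, -41, -41, 46, 31] -> [12, -38, 18, -50, 46] -> [12] -> 12

-32; -36; 0; 28; 14; 12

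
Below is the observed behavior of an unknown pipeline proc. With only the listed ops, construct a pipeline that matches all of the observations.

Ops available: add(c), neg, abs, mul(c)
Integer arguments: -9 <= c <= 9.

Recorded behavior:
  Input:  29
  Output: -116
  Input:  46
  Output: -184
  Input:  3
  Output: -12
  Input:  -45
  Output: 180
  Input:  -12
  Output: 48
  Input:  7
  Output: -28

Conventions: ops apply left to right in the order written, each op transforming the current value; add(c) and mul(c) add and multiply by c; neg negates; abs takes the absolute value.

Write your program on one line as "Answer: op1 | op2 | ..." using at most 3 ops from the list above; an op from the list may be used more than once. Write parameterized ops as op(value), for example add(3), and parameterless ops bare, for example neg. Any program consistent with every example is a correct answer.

neg | mul(4)

Check, running the answer program on each example:
  29 -> -29 -> -116
  46 -> -46 -> -184
  3 -> -3 -> -12
  -45 -> 45 -> 180
  -12 -> 12 -> 48
  7 -> -7 -> -28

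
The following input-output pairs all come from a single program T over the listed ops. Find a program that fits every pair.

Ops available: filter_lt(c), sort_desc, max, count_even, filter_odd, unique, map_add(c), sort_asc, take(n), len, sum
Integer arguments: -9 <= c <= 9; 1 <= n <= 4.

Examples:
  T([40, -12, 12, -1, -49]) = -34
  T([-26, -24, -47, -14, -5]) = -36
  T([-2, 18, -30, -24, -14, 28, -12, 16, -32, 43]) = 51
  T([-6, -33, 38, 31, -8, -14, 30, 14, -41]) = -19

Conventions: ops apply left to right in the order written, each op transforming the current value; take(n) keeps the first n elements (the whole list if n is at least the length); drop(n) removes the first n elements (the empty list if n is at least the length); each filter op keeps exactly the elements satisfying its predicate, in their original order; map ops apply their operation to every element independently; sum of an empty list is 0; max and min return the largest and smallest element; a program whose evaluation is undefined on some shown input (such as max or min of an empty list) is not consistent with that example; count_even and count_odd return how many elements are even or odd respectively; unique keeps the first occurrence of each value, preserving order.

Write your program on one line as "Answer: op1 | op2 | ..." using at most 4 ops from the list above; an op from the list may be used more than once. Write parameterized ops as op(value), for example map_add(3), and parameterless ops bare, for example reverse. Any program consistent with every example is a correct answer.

filter_odd | map_add(8) | sum

Check, running the answer program on each example:
  [40, -12, 12, -1, -49] -> [-1, -49] -> [7, -41] -> -34
  [-26, -24, -47, -14, -5] -> [-47, -5] -> [-39, 3] -> -36
  [-2, 18, -30, -24, -14, 28, -12, 16, -32, 43] -> [43] -> [51] -> 51
  [-6, -33, 38, 31, -8, -14, 30, 14, -41] -> [-33, 31, -41] -> [-25, 39, -33] -> -19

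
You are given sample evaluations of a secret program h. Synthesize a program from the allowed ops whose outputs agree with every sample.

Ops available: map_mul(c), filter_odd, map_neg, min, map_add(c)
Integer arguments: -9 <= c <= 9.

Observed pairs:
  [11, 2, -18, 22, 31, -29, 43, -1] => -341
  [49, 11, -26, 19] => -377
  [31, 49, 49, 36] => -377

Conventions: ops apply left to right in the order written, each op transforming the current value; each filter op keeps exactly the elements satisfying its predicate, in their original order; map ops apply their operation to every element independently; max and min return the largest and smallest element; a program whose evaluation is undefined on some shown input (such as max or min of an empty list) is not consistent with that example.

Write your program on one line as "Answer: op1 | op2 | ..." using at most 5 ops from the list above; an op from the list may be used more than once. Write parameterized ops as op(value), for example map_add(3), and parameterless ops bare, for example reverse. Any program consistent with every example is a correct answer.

map_add(7) | map_add(7) | map_mul(-6) | map_add(1) | min

Check, running the answer program on each example:
  [11, 2, -18, 22, 31, -29, 43, -1] -> [18, 9, -11, 29, 38, -22, 50, 6] -> [25, 16, -4, 36, 45, -15, 57, 13] -> [-150, -96, 24, -216, -270, 90, -342, -78] -> [-149, -95, 25, -215, -269, 91, -341, -77] -> -341
  [49, 11, -26, 19] -> [56, 18, -19, 26] -> [63, 25, -12, 33] -> [-378, -150, 72, -198] -> [-377, -149, 73, -197] -> -377
  [31, 49, 49, 36] -> [38, 56, 56, 43] -> [45, 63, 63, 50] -> [-270, -378, -378, -300] -> [-269, -377, -377, -299] -> -377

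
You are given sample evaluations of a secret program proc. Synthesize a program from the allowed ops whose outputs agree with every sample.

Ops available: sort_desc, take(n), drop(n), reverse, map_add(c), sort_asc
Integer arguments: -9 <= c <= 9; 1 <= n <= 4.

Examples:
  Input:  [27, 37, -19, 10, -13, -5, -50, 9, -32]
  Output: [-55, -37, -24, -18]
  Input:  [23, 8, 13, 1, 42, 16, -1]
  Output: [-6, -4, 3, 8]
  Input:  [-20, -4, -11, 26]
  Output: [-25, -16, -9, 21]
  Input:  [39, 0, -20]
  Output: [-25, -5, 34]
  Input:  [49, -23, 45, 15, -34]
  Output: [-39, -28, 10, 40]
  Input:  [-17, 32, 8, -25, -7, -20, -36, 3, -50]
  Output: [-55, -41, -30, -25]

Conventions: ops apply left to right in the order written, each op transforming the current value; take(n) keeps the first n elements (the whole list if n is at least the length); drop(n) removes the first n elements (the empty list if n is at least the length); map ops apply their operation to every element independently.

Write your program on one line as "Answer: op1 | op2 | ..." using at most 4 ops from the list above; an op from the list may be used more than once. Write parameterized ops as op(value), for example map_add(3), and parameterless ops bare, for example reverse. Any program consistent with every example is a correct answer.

map_add(-5) | sort_asc | take(4)

Check, running the answer program on each example:
  [27, 37, -19, 10, -13, -5, -50, 9, -32] -> [22, 32, -24, 5, -18, -10, -55, 4, -37] -> [-55, -37, -24, -18, -10, 4, 5, 22, 32] -> [-55, -37, -24, -18]
  [23, 8, 13, 1, 42, 16, -1] -> [18, 3, 8, -4, 37, 11, -6] -> [-6, -4, 3, 8, 11, 18, 37] -> [-6, -4, 3, 8]
  [-20, -4, -11, 26] -> [-25, -9, -16, 21] -> [-25, -16, -9, 21] -> [-25, -16, -9, 21]
  [39, 0, -20] -> [34, -5, -25] -> [-25, -5, 34] -> [-25, -5, 34]
  [49, -23, 45, 15, -34] -> [44, -28, 40, 10, -39] -> [-39, -28, 10, 40, 44] -> [-39, -28, 10, 40]
  [-17, 32, 8, -25, -7, -20, -36, 3, -50] -> [-22, 27, 3, -30, -12, -25, -41, -2, -55] -> [-55, -41, -30, -25, -22, -12, -2, 3, 27] -> [-55, -41, -30, -25]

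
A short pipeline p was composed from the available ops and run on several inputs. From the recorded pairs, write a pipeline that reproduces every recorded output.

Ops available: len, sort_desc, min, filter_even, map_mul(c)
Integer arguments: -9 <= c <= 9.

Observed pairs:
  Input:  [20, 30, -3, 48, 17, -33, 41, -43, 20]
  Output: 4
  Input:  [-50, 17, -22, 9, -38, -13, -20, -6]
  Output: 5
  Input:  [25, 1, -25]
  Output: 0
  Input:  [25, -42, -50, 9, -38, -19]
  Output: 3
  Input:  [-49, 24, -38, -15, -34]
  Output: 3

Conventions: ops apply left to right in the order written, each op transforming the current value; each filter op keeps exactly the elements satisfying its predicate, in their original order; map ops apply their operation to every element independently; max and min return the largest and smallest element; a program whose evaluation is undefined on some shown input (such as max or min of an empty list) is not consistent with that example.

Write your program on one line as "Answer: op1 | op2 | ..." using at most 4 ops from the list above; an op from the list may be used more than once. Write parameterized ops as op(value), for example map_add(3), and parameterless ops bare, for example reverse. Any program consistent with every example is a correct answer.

map_mul(9) | filter_even | sort_desc | len

Check, running the answer program on each example:
  [20, 30, -3, 48, 17, -33, 41, -43, 20] -> [180, 270, -27, 432, 153, -297, 369, -387, 180] -> [180, 270, 432, 180] -> [432, 270, 180, 180] -> 4
  [-50, 17, -22, 9, -38, -13, -20, -6] -> [-450, 153, -198, 81, -342, -117, -180, -54] -> [-450, -198, -342, -180, -54] -> [-54, -180, -198, -342, -450] -> 5
  [25, 1, -25] -> [225, 9, -225] -> [] -> [] -> 0
  [25, -42, -50, 9, -38, -19] -> [225, -378, -450, 81, -342, -171] -> [-378, -450, -342] -> [-342, -378, -450] -> 3
  [-49, 24, -38, -15, -34] -> [-441, 216, -342, -135, -306] -> [216, -342, -306] -> [216, -306, -342] -> 3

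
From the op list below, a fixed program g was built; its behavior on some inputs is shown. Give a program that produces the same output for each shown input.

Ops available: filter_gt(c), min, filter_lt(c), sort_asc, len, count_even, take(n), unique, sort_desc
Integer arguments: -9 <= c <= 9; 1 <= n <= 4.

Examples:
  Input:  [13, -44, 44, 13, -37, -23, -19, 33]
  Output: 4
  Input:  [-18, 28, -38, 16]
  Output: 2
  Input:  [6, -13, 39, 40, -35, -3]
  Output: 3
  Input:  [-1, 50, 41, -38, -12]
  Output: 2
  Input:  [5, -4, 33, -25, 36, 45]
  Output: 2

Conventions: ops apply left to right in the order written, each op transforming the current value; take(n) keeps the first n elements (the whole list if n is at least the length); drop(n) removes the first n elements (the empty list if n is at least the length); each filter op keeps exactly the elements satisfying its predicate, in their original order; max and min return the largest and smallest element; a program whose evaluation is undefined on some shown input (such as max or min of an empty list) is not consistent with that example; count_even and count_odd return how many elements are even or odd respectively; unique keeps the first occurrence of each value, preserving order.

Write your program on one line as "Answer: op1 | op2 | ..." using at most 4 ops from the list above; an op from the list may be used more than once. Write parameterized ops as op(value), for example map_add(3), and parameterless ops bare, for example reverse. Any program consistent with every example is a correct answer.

filter_lt(-2) | sort_asc | len

Check, running the answer program on each example:
  [13, -44, 44, 13, -37, -23, -19, 33] -> [-44, -37, -23, -19] -> [-44, -37, -23, -19] -> 4
  [-18, 28, -38, 16] -> [-18, -38] -> [-38, -18] -> 2
  [6, -13, 39, 40, -35, -3] -> [-13, -35, -3] -> [-35, -13, -3] -> 3
  [-1, 50, 41, -38, -12] -> [-38, -12] -> [-38, -12] -> 2
  [5, -4, 33, -25, 36, 45] -> [-4, -25] -> [-25, -4] -> 2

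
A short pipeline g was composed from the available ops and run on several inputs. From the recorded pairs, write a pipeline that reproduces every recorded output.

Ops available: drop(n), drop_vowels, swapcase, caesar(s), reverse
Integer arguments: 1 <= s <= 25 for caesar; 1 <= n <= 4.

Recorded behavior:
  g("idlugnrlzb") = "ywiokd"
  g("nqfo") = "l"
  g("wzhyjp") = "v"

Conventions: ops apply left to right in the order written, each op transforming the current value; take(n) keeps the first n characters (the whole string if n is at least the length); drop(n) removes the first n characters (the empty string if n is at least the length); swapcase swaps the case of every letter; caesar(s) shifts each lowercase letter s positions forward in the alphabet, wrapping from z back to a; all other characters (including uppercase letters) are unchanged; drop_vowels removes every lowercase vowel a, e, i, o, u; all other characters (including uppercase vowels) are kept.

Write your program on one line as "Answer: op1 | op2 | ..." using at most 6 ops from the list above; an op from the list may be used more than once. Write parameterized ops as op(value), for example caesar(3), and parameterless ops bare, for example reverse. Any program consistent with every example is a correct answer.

caesar(11) | drop_vowels | caesar(12) | drop(3) | reverse

Check, running the answer program on each example:
  "idlugnrlzb" -> "towfrycwkm" -> "twfrycwkm" -> "firdkoiwy" -> "dkoiwy" -> "ywiokd"
  "nqfo" -> "ybqz" -> "ybqz" -> "kncl" -> "l" -> "l"
  "wzhyjp" -> "hksjua" -> "hksj" -> "twev" -> "v" -> "v"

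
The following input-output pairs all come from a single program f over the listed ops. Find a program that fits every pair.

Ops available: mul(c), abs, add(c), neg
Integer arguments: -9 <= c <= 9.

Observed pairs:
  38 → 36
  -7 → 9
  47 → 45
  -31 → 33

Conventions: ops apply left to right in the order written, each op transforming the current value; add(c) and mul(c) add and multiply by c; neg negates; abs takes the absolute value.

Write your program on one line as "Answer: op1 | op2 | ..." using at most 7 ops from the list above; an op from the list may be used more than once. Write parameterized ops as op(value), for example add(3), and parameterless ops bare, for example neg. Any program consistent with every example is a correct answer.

add(5) | neg | add(6) | add(1) | neg | abs

Check, running the answer program on each example:
  38 -> 43 -> -43 -> -37 -> -36 -> 36 -> 36
  -7 -> -2 -> 2 -> 8 -> 9 -> -9 -> 9
  47 -> 52 -> -52 -> -46 -> -45 -> 45 -> 45
  -31 -> -26 -> 26 -> 32 -> 33 -> -33 -> 33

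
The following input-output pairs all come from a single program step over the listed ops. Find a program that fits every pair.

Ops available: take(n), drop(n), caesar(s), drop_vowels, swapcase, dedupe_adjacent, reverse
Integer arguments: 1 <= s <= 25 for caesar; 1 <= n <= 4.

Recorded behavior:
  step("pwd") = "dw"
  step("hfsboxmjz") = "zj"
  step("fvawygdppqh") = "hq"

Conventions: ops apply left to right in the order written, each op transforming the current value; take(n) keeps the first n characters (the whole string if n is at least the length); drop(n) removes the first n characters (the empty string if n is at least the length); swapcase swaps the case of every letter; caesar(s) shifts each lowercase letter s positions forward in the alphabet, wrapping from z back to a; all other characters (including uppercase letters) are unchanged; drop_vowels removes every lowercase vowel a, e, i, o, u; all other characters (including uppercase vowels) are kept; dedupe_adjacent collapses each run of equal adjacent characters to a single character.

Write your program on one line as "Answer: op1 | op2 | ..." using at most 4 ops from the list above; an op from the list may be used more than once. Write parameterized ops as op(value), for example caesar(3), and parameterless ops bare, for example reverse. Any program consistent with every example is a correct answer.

dedupe_adjacent | reverse | take(2)

Check, running the answer program on each example:
  "pwd" -> "pwd" -> "dwp" -> "dw"
  "hfsboxmjz" -> "hfsboxmjz" -> "zjmxobsfh" -> "zj"
  "fvawygdppqh" -> "fvawygdpqh" -> "hqpdgywavf" -> "hq"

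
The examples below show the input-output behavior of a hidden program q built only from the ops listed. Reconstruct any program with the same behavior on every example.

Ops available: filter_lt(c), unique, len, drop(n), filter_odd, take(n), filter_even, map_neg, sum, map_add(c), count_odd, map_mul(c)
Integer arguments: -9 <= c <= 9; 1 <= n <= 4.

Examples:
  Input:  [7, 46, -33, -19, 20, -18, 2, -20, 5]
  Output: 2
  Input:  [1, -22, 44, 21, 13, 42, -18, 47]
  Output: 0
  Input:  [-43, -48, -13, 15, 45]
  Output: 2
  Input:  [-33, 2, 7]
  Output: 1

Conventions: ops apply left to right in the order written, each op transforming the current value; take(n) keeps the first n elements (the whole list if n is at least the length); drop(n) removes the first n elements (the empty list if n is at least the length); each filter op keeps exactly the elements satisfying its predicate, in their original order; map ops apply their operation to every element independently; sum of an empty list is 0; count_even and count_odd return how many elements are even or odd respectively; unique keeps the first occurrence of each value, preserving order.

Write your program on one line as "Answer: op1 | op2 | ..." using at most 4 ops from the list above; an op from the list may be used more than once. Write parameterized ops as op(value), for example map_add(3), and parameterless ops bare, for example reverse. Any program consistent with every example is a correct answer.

filter_odd | filter_lt(4) | filter_lt(0) | len

Check, running the answer program on each example:
  [7, 46, -33, -19, 20, -18, 2, -20, 5] -> [7, -33, -19, 5] -> [-33, -19] -> [-33, -19] -> 2
  [1, -22, 44, 21, 13, 42, -18, 47] -> [1, 21, 13, 47] -> [1] -> [] -> 0
  [-43, -48, -13, 15, 45] -> [-43, -13, 15, 45] -> [-43, -13] -> [-43, -13] -> 2
  [-33, 2, 7] -> [-33, 7] -> [-33] -> [-33] -> 1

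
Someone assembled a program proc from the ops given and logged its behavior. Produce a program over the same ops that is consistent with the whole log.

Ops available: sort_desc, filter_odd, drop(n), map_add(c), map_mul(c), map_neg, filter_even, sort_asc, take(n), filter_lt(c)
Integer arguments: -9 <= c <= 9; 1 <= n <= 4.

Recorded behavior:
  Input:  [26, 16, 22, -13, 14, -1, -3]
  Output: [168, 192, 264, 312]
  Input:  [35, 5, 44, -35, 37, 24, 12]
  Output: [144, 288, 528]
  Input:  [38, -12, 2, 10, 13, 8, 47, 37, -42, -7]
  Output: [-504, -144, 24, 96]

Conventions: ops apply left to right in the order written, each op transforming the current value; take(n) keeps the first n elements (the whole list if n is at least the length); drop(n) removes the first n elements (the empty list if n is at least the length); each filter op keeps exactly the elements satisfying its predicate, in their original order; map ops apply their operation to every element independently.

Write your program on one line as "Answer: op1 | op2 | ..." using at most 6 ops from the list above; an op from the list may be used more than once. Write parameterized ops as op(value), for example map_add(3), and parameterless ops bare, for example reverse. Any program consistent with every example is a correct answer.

sort_desc | filter_even | sort_asc | map_mul(-6) | map_mul(-2) | take(4)

Check, running the answer program on each example:
  [26, 16, 22, -13, 14, -1, -3] -> [26, 22, 16, 14, -1, -3, -13] -> [26, 22, 16, 14] -> [14, 16, 22, 26] -> [-84, -96, -132, -156] -> [168, 192, 264, 312] -> [168, 192, 264, 312]
  [35, 5, 44, -35, 37, 24, 12] -> [44, 37, 35, 24, 12, 5, -35] -> [44, 24, 12] -> [12, 24, 44] -> [-72, -144, -264] -> [144, 288, 528] -> [144, 288, 528]
  [38, -12, 2, 10, 13, 8, 47, 37, -42, -7] -> [47, 38, 37, 13, 10, 8, 2, -7, -12, -42] -> [38, 10, 8, 2, -12, -42] -> [-42, -12, 2, 8, 10, 38] -> [252, 72, -12, -48, -60, -228] -> [-504, -144, 24, 96, 120, 456] -> [-504, -144, 24, 96]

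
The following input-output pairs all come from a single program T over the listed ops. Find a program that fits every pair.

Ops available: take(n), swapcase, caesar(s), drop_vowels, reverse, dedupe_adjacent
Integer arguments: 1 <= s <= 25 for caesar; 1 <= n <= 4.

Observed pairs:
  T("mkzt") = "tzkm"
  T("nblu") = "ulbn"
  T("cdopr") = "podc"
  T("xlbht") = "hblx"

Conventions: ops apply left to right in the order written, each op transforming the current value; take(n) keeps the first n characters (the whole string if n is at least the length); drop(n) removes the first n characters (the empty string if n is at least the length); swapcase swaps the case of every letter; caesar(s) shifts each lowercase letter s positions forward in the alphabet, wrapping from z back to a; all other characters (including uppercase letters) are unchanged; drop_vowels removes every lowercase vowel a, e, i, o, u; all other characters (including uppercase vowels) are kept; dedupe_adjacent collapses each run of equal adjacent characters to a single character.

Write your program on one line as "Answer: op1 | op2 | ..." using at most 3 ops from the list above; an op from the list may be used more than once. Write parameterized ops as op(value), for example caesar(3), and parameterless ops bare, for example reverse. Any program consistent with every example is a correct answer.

take(4) | reverse

Check, running the answer program on each example:
  "mkzt" -> "mkzt" -> "tzkm"
  "nblu" -> "nblu" -> "ulbn"
  "cdopr" -> "cdop" -> "podc"
  "xlbht" -> "xlbh" -> "hblx"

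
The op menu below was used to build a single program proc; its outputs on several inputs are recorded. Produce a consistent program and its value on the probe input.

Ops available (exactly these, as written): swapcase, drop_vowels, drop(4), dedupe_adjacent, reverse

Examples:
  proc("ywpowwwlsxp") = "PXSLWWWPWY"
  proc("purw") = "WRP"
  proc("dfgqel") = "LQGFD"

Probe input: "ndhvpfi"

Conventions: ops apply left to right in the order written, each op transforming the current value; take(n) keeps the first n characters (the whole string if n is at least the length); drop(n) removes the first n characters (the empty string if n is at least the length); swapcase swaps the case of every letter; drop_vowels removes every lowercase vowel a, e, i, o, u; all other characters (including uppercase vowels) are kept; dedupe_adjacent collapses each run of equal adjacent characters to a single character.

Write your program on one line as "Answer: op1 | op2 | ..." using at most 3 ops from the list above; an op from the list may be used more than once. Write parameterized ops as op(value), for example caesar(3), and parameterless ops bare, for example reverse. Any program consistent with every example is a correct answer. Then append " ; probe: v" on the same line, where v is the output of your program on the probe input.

reverse | drop_vowels | swapcase ; probe: "FPVHDN"

Check, running the answer program on each example:
  "ywpowwwlsxp" -> "pxslwwwopwy" -> "pxslwwwpwy" -> "PXSLWWWPWY"
  "purw" -> "wrup" -> "wrp" -> "WRP"
  "dfgqel" -> "leqgfd" -> "lqgfd" -> "LQGFD"
  probe: "ndhvpfi" -> "ifpvhdn" -> "fpvhdn" -> "FPVHDN"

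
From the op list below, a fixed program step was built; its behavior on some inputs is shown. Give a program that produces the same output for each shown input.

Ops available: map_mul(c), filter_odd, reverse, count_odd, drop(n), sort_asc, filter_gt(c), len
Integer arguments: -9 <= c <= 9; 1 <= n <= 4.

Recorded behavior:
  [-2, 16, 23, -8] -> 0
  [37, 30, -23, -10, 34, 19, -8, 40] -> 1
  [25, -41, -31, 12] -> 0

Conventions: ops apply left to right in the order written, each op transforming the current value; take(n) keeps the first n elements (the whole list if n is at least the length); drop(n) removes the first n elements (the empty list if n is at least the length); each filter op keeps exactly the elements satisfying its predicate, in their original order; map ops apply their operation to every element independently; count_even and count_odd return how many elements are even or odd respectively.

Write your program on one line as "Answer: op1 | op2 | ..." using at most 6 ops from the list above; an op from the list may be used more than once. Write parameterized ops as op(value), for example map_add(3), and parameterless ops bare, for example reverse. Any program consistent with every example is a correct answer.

map_mul(-6) | drop(3) | drop(4) | map_mul(6) | len

Check, running the answer program on each example:
  [-2, 16, 23, -8] -> [12, -96, -138, 48] -> [48] -> [] -> [] -> 0
  [37, 30, -23, -10, 34, 19, -8, 40] -> [-222, -180, 138, 60, -204, -114, 48, -240] -> [60, -204, -114, 48, -240] -> [-240] -> [-1440] -> 1
  [25, -41, -31, 12] -> [-150, 246, 186, -72] -> [-72] -> [] -> [] -> 0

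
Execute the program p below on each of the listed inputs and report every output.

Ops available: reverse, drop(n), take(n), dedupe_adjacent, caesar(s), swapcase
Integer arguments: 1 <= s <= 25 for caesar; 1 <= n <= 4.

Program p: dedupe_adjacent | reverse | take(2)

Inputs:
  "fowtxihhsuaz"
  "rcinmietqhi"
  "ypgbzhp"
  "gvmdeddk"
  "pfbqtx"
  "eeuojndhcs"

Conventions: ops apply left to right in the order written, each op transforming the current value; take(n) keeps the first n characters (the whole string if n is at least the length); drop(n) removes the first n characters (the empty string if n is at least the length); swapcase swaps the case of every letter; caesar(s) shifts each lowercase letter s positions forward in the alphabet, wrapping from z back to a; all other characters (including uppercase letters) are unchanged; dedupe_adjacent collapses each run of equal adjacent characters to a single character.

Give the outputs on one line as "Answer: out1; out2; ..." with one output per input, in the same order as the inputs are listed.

"za"; "ih"; "ph"; "kd"; "xt"; "sc"

Execution, op by op:
  "fowtxihhsuaz" -> "fowtxihsuaz" -> "zaushixtwof" -> "za"
  "rcinmietqhi" -> "rcinmietqhi" -> "ihqteimnicr" -> "ih"
  "ypgbzhp" -> "ypgbzhp" -> "phzbgpy" -> "ph"
  "gvmdeddk" -> "gvmdedk" -> "kdedmvg" -> "kd"
  "pfbqtx" -> "pfbqtx" -> "xtqbfp" -> "xt"
  "eeuojndhcs" -> "euojndhcs" -> "schdnjoue" -> "sc"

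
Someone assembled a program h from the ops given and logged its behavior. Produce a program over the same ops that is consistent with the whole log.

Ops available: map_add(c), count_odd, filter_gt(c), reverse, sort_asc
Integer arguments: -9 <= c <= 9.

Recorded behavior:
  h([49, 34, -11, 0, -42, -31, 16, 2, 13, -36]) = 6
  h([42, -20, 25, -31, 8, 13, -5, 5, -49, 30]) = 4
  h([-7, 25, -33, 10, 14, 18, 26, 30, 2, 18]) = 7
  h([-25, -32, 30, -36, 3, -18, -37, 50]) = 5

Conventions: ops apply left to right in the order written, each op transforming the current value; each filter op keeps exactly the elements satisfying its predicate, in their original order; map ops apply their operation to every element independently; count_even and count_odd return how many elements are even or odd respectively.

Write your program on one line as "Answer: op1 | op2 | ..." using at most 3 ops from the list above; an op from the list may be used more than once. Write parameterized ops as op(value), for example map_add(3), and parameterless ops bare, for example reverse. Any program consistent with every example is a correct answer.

map_add(6) | map_add(7) | count_odd

Check, running the answer program on each example:
  [49, 34, -11, 0, -42, -31, 16, 2, 13, -36] -> [55, 40, -5, 6, -36, -25, 22, 8, 19, -30] -> [62, 47, 2, 13, -29, -18, 29, 15, 26, -23] -> 6
  [42, -20, 25, -31, 8, 13, -5, 5, -49, 30] -> [48, -14, 31, -25, 14, 19, 1, 11, -43, 36] -> [55, -7, 38, -18, 21, 26, 8, 18, -36, 43] -> 4
  [-7, 25, -33, 10, 14, 18, 26, 30, 2, 18] -> [-1, 31, -27, 16, 20, 24, 32, 36, 8, 24] -> [6, 38, -20, 23, 27, 31, 39, 43, 15, 31] -> 7
  [-25, -32, 30, -36, 3, -18, -37, 50] -> [-19, -26, 36, -30, 9, -12, -31, 56] -> [-12, -19, 43, -23, 16, -5, -24, 63] -> 5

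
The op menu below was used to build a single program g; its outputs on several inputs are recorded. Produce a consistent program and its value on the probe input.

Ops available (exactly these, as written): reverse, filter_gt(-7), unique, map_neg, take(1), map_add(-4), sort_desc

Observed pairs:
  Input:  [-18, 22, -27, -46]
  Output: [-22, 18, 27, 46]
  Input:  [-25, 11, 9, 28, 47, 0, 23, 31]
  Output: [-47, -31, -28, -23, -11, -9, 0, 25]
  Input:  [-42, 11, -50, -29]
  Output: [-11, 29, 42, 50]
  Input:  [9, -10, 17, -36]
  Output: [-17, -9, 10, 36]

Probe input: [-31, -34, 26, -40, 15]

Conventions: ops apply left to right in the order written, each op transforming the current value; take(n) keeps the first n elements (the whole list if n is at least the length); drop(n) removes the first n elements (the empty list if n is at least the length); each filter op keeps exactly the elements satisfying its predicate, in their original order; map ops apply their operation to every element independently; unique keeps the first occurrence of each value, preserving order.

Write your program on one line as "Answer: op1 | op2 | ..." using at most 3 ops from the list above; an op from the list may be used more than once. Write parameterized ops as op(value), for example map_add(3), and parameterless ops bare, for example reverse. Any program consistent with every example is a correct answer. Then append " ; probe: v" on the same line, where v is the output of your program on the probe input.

reverse | sort_desc | map_neg ; probe: [-26, -15, 31, 34, 40]

Check, running the answer program on each example:
  [-18, 22, -27, -46] -> [-46, -27, 22, -18] -> [22, -18, -27, -46] -> [-22, 18, 27, 46]
  [-25, 11, 9, 28, 47, 0, 23, 31] -> [31, 23, 0, 47, 28, 9, 11, -25] -> [47, 31, 28, 23, 11, 9, 0, -25] -> [-47, -31, -28, -23, -11, -9, 0, 25]
  [-42, 11, -50, -29] -> [-29, -50, 11, -42] -> [11, -29, -42, -50] -> [-11, 29, 42, 50]
  [9, -10, 17, -36] -> [-36, 17, -10, 9] -> [17, 9, -10, -36] -> [-17, -9, 10, 36]
  probe: [-31, -34, 26, -40, 15] -> [15, -40, 26, -34, -31] -> [26, 15, -31, -34, -40] -> [-26, -15, 31, 34, 40]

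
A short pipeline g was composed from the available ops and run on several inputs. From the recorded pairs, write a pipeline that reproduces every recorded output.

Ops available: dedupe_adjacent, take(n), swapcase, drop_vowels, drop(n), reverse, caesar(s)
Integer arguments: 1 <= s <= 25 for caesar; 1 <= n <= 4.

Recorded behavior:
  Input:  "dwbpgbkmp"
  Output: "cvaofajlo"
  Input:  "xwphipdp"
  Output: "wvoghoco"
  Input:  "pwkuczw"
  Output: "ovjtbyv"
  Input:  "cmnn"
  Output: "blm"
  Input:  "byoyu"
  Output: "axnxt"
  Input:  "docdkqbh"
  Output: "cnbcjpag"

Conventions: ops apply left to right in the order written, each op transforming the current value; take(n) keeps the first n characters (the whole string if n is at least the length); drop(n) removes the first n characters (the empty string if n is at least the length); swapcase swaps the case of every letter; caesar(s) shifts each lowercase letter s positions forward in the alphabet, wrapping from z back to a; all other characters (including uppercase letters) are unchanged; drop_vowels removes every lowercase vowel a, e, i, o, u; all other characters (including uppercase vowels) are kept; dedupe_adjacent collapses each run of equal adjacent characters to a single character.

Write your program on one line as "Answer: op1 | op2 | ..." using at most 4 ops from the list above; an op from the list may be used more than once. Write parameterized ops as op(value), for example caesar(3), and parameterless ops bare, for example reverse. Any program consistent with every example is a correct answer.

reverse | caesar(25) | reverse | dedupe_adjacent

Check, running the answer program on each example:
  "dwbpgbkmp" -> "pmkbgpbwd" -> "oljafoavc" -> "cvaofajlo" -> "cvaofajlo"
  "xwphipdp" -> "pdpihpwx" -> "ocohgovw" -> "wvoghoco" -> "wvoghoco"
  "pwkuczw" -> "wzcukwp" -> "vybtjvo" -> "ovjtbyv" -> "ovjtbyv"
  "cmnn" -> "nnmc" -> "mmlb" -> "blmm" -> "blm"
  "byoyu" -> "uyoyb" -> "txnxa" -> "axnxt" -> "axnxt"
  "docdkqbh" -> "hbqkdcod" -> "gapjcbnc" -> "cnbcjpag" -> "cnbcjpag"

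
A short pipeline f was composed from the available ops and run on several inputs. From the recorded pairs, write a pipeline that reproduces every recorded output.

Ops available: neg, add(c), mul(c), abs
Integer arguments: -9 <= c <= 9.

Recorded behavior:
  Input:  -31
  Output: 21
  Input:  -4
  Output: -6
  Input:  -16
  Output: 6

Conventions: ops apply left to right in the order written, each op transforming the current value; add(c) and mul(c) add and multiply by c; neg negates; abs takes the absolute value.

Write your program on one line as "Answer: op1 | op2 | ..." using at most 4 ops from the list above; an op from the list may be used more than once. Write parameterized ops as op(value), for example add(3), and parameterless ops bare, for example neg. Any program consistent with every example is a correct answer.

add(7) | add(3) | neg

Check, running the answer program on each example:
  -31 -> -24 -> -21 -> 21
  -4 -> 3 -> 6 -> -6
  -16 -> -9 -> -6 -> 6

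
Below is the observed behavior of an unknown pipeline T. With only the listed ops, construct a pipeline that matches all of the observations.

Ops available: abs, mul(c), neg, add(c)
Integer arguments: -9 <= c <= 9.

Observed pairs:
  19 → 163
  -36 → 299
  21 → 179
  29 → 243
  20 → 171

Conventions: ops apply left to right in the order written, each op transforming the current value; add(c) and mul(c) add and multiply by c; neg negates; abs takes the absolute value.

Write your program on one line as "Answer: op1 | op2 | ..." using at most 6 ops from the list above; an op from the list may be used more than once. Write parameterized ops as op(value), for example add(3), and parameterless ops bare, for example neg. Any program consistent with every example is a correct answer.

abs | mul(8) | add(7) | add(2) | add(2)

Check, running the answer program on each example:
  19 -> 19 -> 152 -> 159 -> 161 -> 163
  -36 -> 36 -> 288 -> 295 -> 297 -> 299
  21 -> 21 -> 168 -> 175 -> 177 -> 179
  29 -> 29 -> 232 -> 239 -> 241 -> 243
  20 -> 20 -> 160 -> 167 -> 169 -> 171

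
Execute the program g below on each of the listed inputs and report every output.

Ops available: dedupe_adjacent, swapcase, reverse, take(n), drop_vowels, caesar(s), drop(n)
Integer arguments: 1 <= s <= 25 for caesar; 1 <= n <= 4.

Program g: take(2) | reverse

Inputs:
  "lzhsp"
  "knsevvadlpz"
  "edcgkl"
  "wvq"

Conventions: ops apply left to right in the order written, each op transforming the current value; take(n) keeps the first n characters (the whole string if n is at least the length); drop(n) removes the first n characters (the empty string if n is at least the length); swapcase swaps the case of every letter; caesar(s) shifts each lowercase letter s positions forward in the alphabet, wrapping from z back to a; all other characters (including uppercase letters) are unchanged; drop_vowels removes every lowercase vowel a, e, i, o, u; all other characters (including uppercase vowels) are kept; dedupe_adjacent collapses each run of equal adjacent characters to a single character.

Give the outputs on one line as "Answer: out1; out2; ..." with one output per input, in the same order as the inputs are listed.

Execution, op by op:
  "lzhsp" -> "lz" -> "zl"
  "knsevvadlpz" -> "kn" -> "nk"
  "edcgkl" -> "ed" -> "de"
  "wvq" -> "wv" -> "vw"

"zl"; "nk"; "de"; "vw"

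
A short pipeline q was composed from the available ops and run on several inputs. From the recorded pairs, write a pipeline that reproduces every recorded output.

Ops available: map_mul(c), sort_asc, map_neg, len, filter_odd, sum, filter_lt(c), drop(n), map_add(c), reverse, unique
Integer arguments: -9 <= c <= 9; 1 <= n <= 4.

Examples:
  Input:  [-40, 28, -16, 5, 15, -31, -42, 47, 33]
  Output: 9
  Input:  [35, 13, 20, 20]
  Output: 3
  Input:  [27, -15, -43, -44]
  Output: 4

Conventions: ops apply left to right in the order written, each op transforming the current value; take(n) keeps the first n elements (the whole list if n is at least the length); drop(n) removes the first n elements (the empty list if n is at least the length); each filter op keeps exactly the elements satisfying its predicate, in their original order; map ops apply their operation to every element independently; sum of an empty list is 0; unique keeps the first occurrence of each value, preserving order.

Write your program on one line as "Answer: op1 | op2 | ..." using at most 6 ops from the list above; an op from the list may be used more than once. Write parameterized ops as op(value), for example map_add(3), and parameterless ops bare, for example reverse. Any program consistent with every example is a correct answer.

map_neg | sort_asc | map_mul(8) | unique | len

Check, running the answer program on each example:
  [-40, 28, -16, 5, 15, -31, -42, 47, 33] -> [40, -28, 16, -5, -15, 31, 42, -47, -33] -> [-47, -33, -28, -15, -5, 16, 31, 40, 42] -> [-376, -264, -224, -120, -40, 128, 248, 320, 336] -> [-376, -264, -224, -120, -40, 128, 248, 320, 336] -> 9
  [35, 13, 20, 20] -> [-35, -13, -20, -20] -> [-35, -20, -20, -13] -> [-280, -160, -160, -104] -> [-280, -160, -104] -> 3
  [27, -15, -43, -44] -> [-27, 15, 43, 44] -> [-27, 15, 43, 44] -> [-216, 120, 344, 352] -> [-216, 120, 344, 352] -> 4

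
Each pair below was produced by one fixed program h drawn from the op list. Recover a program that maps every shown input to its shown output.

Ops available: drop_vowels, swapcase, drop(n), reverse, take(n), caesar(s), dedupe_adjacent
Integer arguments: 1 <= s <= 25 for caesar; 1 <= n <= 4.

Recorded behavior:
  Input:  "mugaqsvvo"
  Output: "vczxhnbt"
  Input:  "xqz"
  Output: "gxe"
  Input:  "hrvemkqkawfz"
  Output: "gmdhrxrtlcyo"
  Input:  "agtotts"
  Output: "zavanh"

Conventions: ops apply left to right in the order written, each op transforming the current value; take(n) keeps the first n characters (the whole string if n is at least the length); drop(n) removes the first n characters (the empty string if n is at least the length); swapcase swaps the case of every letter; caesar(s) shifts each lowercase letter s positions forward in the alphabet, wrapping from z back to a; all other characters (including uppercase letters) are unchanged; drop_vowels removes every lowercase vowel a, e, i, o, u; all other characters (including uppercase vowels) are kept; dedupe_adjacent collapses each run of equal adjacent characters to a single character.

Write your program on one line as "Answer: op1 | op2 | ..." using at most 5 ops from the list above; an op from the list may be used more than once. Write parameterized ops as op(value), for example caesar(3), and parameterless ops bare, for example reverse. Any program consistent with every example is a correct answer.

caesar(1) | reverse | caesar(6) | dedupe_adjacent

Check, running the answer program on each example:
  "mugaqsvvo" -> "nvhbrtwwp" -> "pwwtrbhvn" -> "vcczxhnbt" -> "vczxhnbt"
  "xqz" -> "yra" -> "ary" -> "gxe" -> "gxe"
  "hrvemkqkawfz" -> "iswfnlrlbxga" -> "agxblrlnfwsi" -> "gmdhrxrtlcyo" -> "gmdhrxrtlcyo"
  "agtotts" -> "bhupuut" -> "tuupuhb" -> "zaavanh" -> "zavanh"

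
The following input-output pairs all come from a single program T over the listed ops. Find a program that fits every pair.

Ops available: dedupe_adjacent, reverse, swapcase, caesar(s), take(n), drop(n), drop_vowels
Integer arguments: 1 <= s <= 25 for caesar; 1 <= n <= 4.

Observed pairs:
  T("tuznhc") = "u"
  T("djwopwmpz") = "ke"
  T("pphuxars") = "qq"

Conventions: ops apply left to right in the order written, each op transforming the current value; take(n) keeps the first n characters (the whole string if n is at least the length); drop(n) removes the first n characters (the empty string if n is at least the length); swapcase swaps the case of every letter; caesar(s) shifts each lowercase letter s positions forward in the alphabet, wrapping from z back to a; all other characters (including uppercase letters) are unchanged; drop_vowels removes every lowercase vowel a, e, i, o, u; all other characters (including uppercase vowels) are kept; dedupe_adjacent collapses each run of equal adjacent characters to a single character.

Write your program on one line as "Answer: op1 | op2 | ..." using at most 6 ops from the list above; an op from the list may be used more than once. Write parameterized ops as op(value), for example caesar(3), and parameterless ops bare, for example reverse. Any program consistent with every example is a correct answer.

caesar(10) | take(2) | drop_vowels | reverse | caesar(17)

Check, running the answer program on each example:
  "tuznhc" -> "dejxrm" -> "de" -> "d" -> "d" -> "u"
  "djwopwmpz" -> "ntgyzgwzj" -> "nt" -> "nt" -> "tn" -> "ke"
  "pphuxars" -> "zzrehkbc" -> "zz" -> "zz" -> "zz" -> "qq"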